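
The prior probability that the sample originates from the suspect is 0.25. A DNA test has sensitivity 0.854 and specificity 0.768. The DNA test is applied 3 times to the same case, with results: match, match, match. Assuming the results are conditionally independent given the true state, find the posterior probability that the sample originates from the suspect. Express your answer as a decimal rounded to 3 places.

Let H be the event that the sample originates from the suspect; start with P(H) = 0.25. P('match'|H) = 0.854, P('match'|¬H) = 0.232.
Update on result 1 ('match'): P(H) ← 0.854·0.2500 / (0.854·0.2500 + 0.232·0.7500) = 0.21350/0.38750 = 0.5510.
Update on result 2 ('match'): P(H) ← 0.854·0.5510 / (0.854·0.5510 + 0.232·0.4490) = 0.47053/0.57470 = 0.8187.
Update on result 3 ('match'): P(H) ← 0.854·0.8187 / (0.854·0.8187 + 0.232·0.1813) = 0.69920/0.74125 = 0.9433.

Posterior P(H) ≈ 0.943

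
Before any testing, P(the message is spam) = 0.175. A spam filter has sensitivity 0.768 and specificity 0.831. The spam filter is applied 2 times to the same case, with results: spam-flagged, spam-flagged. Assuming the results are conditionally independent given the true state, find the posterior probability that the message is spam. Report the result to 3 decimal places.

Let H be the event that the message is spam; start with P(H) = 0.175. P('spam-flagged'|H) = 0.768, P('spam-flagged'|¬H) = 0.169.
Update on result 1 ('spam-flagged'): P(H) ← 0.768·0.1750 / (0.768·0.1750 + 0.169·0.8250) = 0.13440/0.27382 = 0.4908.
Update on result 2 ('spam-flagged'): P(H) ← 0.768·0.4908 / (0.768·0.4908 + 0.169·0.5092) = 0.37695/0.46300 = 0.8141.

Posterior P(H) ≈ 0.814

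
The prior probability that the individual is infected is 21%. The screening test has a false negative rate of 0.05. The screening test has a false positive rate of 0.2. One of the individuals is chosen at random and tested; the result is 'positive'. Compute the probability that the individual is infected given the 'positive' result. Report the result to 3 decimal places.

P(H | E) ≈ 0.558

Write H for 'the individual is infected'. Prior odds H:¬H = 0.21/0.79 = 0.26582. For the 'positive' outcome, the likelihood ratio is 0.95/0.2 = 4.7500.
Posterior odds = 0.26582 × 4.7500 = 1.2627, so P(H|E) = 1.2627/(1+1.2627) = 0.558.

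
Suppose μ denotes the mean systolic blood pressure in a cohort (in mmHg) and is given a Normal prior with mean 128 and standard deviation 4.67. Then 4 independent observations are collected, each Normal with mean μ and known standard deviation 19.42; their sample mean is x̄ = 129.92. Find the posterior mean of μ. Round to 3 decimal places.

Posterior mean ≈ 128.361

Prior precision 1/τ₀² = 1/4.67² = 0.0458528; data precision n/σ² = 4/19.42² = 0.0106062.
Posterior precision = 0.0458528 + 0.0106062 = 0.0564591.
Posterior mean = (0.0458528·128 + 0.0106062·129.92) / 0.0564591 = 128.361.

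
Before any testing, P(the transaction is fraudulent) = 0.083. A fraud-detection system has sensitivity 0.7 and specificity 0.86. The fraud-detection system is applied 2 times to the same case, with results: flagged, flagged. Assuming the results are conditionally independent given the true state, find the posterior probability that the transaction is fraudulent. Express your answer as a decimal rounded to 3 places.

With H the event that the transaction is fraudulent, the joint likelihood of the observed sequence is P(data|H) = 0.7·0.7 = 0.49000 and P(data|¬H) = 0.14·0.14 = 0.019600.
Bayes: P(H|data) = 0.083·0.49000 / (0.083·0.49000 + 0.917·0.019600) = 0.040670/0.058643 = 0.6935.

Posterior P(H) ≈ 0.694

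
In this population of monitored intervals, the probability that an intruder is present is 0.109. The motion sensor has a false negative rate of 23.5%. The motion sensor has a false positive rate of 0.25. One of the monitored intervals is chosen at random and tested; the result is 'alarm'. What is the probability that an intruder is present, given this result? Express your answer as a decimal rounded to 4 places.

P(H | E) ≈ 0.2724

Write H for 'an intruder is present'. Prior odds H:¬H = 0.109/0.891 = 0.12233. For the 'alarm' outcome, the likelihood ratio is 0.765/0.25 = 3.0600.
Posterior odds = 0.12233 × 3.0600 = 0.37434, so P(H|E) = 0.37434/(1+0.37434) = 0.2724.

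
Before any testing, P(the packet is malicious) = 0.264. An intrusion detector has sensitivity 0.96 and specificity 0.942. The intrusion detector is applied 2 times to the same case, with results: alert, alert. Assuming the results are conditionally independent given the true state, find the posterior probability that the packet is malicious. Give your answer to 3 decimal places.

Posterior P(H) ≈ 0.990

With H the event that the packet is malicious, the joint likelihood of the observed sequence is P(data|H) = 0.96·0.96 = 0.92160 and P(data|¬H) = 0.058·0.058 = 0.0033640.
Bayes: P(H|data) = 0.264·0.92160 / (0.264·0.92160 + 0.736·0.0033640) = 0.24330/0.24578 = 0.9899.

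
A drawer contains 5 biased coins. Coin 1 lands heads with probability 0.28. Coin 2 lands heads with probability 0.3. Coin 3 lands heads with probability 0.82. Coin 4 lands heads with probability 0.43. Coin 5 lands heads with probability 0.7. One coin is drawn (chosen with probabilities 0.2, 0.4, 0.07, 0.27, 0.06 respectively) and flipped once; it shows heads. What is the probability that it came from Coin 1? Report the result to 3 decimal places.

Posterior probability ≈ 0.143

P(heads|C1) = 0.28; P(heads|C2) = 0.3; P(heads|C3) = 0.82; P(heads|C4) = 0.43; P(heads|C5) = 0.7.
Prior × likelihood for each source: 0.2·0.28=0.05600, 0.4·0.3=0.1200, 0.07·0.82=0.05740, 0.27·0.43=0.1161, 0.06·0.7=0.04200. Summing gives P(heads) = 0.39150.
P(Coin 1 | heads) = 0.05600 / 0.39150 = 0.143.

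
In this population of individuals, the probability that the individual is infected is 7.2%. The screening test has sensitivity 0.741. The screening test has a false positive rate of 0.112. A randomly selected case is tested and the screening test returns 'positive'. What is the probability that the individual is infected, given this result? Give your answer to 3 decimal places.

P(H | E) ≈ 0.339

Write H for 'the individual is infected'. Prior odds H:¬H = 0.072/0.928 = 0.077586. For the 'positive' outcome, the likelihood ratio is 0.741/0.112 = 6.6161.
Posterior odds = 0.077586 × 6.6161 = 0.51332, so P(H|E) = 0.51332/(1+0.51332) = 0.339.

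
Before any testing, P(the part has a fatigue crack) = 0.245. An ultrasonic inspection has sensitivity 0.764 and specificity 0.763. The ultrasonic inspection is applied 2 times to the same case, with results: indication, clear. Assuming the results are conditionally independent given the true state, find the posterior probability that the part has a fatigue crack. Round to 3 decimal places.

Let H be the event that the part has a fatigue crack; start with P(H) = 0.245. P('indication'|H) = 0.764, P('indication'|¬H) = 0.237.
Update on result 1 ('indication'): P(H) ← 0.764·0.2450 / (0.764·0.2450 + 0.237·0.7550) = 0.18718/0.36611 = 0.5113.
Update on result 2 ('clear'): P(H) ← 0.236·0.5113 / (0.236·0.5113 + 0.763·0.4887) = 0.12066/0.49357 = 0.2445.

Posterior P(H) ≈ 0.244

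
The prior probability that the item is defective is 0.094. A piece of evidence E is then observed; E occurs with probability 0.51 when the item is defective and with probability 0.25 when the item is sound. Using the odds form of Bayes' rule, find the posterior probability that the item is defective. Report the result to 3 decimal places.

Posterior probability ≈ 0.175

Prior odds = 0.094/(1−0.094) = 0.10375. In log-odds, ln(0.10375) = -2.2657.
Add log likelihood ratio: ln(2.0400) = 0.71295.
Posterior log-odds = -1.5528, so posterior odds = exp(-1.5528) = 0.21166. Converting, P(H|E) = 0.21166/1.2117 = 0.175.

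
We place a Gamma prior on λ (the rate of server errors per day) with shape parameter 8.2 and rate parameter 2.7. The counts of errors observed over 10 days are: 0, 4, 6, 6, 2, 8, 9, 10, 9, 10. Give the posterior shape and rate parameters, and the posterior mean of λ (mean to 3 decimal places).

Posterior: Gamma(shape=72.2, rate=12.7); mean ≈ 5.685

Total count ∑xᵢ = 64 over n = 10 days.
Gamma is conjugate to the Poisson likelihood: posterior is Gamma(shape = 8.2+64 = 72.2, rate = 2.7+10 = 12.7).
Posterior mean = shape/rate = 72.2/12.7 = 5.685.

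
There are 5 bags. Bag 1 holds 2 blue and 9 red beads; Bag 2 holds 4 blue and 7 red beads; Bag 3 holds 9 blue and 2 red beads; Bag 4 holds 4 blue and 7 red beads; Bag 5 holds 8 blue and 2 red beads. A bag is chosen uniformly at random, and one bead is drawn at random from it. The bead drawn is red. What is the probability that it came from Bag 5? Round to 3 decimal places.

P(red|Bag 1) = 0.8182; P(red|Bag 2) = 0.6364; P(red|Bag 3) = 0.1818; P(red|Bag 4) = 0.6364; P(red|Bag 5) = 0.2.
Prior × likelihood for each source: 0.2·0.8182=0.1636, 0.2·0.6364=0.1273, 0.2·0.1818=0.03636, 0.2·0.6364=0.1273, 0.2·0.2=0.04000. Summing gives P(red) = 0.49455.
P(Bag 5 | red) = 0.04000 / 0.49455 = 0.081.

Posterior probability ≈ 0.081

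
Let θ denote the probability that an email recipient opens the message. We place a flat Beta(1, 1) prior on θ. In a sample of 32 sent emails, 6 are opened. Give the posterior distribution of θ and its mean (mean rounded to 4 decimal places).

Posterior: Beta(7, 27); mean ≈ 0.2059

The binomial likelihood is conjugate to the Beta prior: with 6 successes and 26 failures, the posterior is Beta(1+6, 1+26) = Beta(7, 27).
E[θ | data] = 7/(7+27) = 0.2059.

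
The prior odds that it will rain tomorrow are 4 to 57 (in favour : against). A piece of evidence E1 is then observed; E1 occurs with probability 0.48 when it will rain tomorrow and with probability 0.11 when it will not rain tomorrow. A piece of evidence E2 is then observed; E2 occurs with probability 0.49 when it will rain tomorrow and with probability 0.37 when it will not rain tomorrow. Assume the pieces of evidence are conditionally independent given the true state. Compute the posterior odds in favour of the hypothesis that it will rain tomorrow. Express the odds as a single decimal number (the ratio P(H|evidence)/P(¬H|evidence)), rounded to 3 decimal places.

Posterior odds ≈ 0.406

Prior odds = 4/57 = 0.070175. In log-odds, ln(0.070175) = -2.6568.
Add log likelihood ratios: ln(4.3636) + ln(1.3243) = 1.7542.
Posterior log-odds = -0.90255, so posterior odds = exp(-0.90255) = 0.40553.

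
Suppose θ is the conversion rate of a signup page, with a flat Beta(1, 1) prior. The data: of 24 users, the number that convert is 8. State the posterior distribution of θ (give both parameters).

Observing 8 successes and 16 failures updates Beta(1, 1) by adding the success and failure counts to the two shape parameters: α = 1+8 = 9, β = 1+16 = 17.

Posterior: Beta(9, 17)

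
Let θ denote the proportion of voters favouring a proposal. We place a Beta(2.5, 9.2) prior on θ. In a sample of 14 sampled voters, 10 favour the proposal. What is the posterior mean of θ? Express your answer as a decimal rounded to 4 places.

Posterior mean ≈ 0.4864

The binomial likelihood is conjugate to the Beta prior: with 10 successes and 4 failures, the posterior is Beta(2.5+10, 9.2+4) = Beta(12.5, 13.2).
E[θ | data] = 12.5/(12.5+13.2) = 0.4864.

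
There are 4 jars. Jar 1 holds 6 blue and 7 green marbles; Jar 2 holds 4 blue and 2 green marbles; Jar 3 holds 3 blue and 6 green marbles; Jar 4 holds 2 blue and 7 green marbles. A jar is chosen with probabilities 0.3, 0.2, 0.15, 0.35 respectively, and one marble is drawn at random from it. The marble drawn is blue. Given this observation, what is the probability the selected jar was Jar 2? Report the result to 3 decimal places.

Posterior probability ≈ 0.334

P(blue|Jar 1) = 0.4615; P(blue|Jar 2) = 0.6667; P(blue|Jar 3) = 0.3333; P(blue|Jar 4) = 0.2222.
Prior × likelihood for each source: 0.3·0.4615=0.1385, 0.2·0.6667=0.1333, 0.15·0.3333=0.05000, 0.35·0.2222=0.07778. Summing gives P(blue) = 0.39957.
P(Jar 2 | blue) = 0.1333 / 0.39957 = 0.334.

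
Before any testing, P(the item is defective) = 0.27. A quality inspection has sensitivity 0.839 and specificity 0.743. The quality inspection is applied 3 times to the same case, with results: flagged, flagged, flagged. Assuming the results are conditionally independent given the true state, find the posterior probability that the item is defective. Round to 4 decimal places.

With H the event that the item is defective, the joint likelihood of the observed sequence is P(data|H) = 0.839·0.839·0.839 = 0.59059 and P(data|¬H) = 0.257·0.257·0.257 = 0.016975.
Bayes: P(H|data) = 0.27·0.59059 / (0.27·0.59059 + 0.73·0.016975) = 0.15946/0.17185 = 0.9279.

Posterior P(H) ≈ 0.9279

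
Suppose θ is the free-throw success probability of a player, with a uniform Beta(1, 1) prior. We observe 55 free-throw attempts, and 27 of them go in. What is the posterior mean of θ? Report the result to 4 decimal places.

Posterior mean ≈ 0.4912

The binomial likelihood is conjugate to the Beta prior: with 27 successes and 28 failures, the posterior is Beta(1+27, 1+28) = Beta(28, 29).
E[θ | data] = 28/(28+29) = 0.4912.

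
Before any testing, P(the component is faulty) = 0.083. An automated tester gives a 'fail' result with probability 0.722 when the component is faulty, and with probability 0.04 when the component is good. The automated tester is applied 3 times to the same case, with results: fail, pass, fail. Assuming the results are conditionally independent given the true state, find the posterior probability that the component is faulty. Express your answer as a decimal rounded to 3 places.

With H the event that the component is faulty, the joint likelihood of the observed sequence is P(data|H) = 0.722·0.278·0.722 = 0.14492 and P(data|¬H) = 0.04·0.96·0.04 = 0.0015360.
Bayes: P(H|data) = 0.083·0.14492 / (0.083·0.14492 + 0.917·0.0015360) = 0.012028/0.013437 = 0.8952.

Posterior P(H) ≈ 0.895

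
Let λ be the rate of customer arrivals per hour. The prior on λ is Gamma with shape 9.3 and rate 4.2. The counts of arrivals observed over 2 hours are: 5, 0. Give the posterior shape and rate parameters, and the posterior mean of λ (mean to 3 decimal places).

Posterior: Gamma(shape=14.3, rate=6.2); mean ≈ 2.306

The Poisson likelihood adds the total count to the shape and the number of exposure periods to the rate. Here ∑xᵢ = 5 and n = 2, so shape 9.3→14.3 and rate 4.2→6.2.
E[λ | data] = 14.3/6.2 = 2.306.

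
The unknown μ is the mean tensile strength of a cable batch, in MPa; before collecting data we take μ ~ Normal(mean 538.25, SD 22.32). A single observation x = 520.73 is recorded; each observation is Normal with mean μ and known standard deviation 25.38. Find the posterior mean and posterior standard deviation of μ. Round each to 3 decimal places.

Prior precision 1/τ₀² = 1/22.32² = 0.00200730; data precision n/σ² = 1/25.38² = 0.00155245.
Posterior precision = 0.00200730 + 0.00155245 = 0.00355974, giving posterior SD = 1/√0.00355974 = 16.761.
Posterior mean = (0.00200730·538.25 + 0.00155245·520.73) / 0.00355974 = 530.609.

Posterior mean ≈ 530.609; posterior SD ≈ 16.761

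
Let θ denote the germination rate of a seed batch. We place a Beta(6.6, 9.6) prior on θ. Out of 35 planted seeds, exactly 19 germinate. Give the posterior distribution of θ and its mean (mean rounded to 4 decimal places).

Posterior: Beta(25.6, 25.6); mean ≈ 0.5000

The binomial likelihood is conjugate to the Beta prior: with 19 successes and 16 failures, the posterior is Beta(6.6+19, 9.6+16) = Beta(25.6, 25.6).
Posterior mean = α/(α+β) = 25.6/51.2 = 0.5000.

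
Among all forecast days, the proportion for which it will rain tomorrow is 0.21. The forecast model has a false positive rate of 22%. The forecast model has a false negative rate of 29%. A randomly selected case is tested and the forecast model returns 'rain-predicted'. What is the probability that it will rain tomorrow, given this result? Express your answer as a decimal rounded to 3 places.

P(H | E) ≈ 0.462

Write H for 'it will rain tomorrow'. Prior odds H:¬H = 0.21/0.79 = 0.26582. For the 'rain-predicted' outcome, the likelihood ratio is 0.71/0.22 = 3.2273.
Posterior odds = 0.26582 × 3.2273 = 0.85788, so P(H|E) = 0.85788/(1+0.85788) = 0.462.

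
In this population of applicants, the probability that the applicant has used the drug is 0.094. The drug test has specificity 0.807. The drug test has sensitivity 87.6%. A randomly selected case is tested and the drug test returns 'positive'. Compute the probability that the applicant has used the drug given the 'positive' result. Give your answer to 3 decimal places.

Write H for 'the applicant has used the drug'. Prior odds H:¬H = 0.094/0.906 = 0.10375. For the 'positive' outcome, the likelihood ratio is 0.876/0.193 = 4.5389.
Posterior odds = 0.10375 × 4.5389 = 0.47092, so P(H|E) = 0.47092/(1+0.47092) = 0.320.

P(H | E) ≈ 0.320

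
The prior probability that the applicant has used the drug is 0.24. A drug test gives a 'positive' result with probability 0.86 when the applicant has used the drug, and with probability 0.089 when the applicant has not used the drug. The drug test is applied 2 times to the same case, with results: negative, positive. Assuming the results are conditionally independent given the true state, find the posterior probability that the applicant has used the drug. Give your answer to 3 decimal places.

Posterior P(H) ≈ 0.319

Let H be the event that the applicant has used the drug; start with P(H) = 0.24. P('positive'|H) = 0.86, P('positive'|¬H) = 0.089.
Update on result 1 ('negative'): P(H) ← 0.14·0.2400 / (0.14·0.2400 + 0.911·0.7600) = 0.033600/0.72596 = 0.0463.
Update on result 2 ('positive'): P(H) ← 0.86·0.0463 / (0.86·0.0463 + 0.089·0.9537) = 0.039804/0.12468 = 0.3192.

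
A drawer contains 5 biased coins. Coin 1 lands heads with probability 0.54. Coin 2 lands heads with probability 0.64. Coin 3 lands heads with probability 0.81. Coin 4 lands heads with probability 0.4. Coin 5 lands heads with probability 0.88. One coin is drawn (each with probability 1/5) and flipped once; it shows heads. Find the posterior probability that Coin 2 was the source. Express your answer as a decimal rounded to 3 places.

Posterior probability ≈ 0.196

Tabulate prior·likelihood by source: [1] prior 0.2, lik 0.54, product 0.1080; [2] prior 0.2, lik 0.64, product 0.1280; [3] prior 0.2, lik 0.81, product 0.1620; [4] prior 0.2, lik 0.4, product 0.08000; [5] prior 0.2, lik 0.88, product 0.1760.
Normalizing constant = 0.65400; the posterior for Coin 2 is its product over the sum, 0.1280/0.65400 = 0.196.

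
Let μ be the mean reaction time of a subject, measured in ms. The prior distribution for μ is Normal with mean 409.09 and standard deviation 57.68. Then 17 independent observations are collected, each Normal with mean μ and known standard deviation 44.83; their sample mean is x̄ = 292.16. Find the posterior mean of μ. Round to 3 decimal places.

Prior precision 1/τ₀² = 1/57.68² = 0.00030057; data precision n/σ² = 17/44.83² = 0.00845885.
Posterior precision = 0.00030057 + 0.00845885 = 0.00875943.
Posterior mean = (0.00030057·409.09 + 0.00845885·292.16) / 0.00875943 = 296.172.

Posterior mean ≈ 296.172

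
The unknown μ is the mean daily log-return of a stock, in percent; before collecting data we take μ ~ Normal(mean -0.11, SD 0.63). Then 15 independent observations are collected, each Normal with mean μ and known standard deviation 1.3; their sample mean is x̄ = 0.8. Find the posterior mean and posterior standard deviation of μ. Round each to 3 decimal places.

Posterior mean ≈ 0.599; posterior SD ≈ 0.296

Prior precision 1/τ₀² = 1/0.63² = 2.51953; data precision n/σ² = 15/1.3² = 8.87574.
Posterior precision = 2.51953 + 8.87574 = 11.3953, giving posterior SD = 1/√11.3953 = 0.296.
Posterior mean = (2.51953·-0.11 + 8.87574·0.8) / 11.3953 = 0.599.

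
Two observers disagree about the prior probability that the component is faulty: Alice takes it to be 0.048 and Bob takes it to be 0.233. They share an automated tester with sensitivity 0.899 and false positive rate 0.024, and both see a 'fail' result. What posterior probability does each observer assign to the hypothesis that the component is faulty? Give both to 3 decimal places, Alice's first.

The likelihood ratio for a 'fail' result is 0.899/0.024 = 37.458.
Alice: prior odds 0.048/0.952 = 0.050420; posterior odds 1.8887; posterior probability 0.654.
Bob: prior odds 0.233/0.767 = 0.30378; posterior odds 11.379; posterior probability 0.919.

Alice: 0.654; Bob: 0.919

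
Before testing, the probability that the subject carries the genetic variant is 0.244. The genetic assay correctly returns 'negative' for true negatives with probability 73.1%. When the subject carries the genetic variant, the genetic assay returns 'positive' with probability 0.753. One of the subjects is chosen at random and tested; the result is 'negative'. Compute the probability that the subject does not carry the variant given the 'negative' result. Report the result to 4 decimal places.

P(¬H | E) ≈ 0.9017

Let H be the event that the subject carries the genetic variant. P(H) = 0.244, so P(¬H) = 0.756. With E the 'negative' result, P(E|H) = 0.247 and P(E|¬H) = 0.731.
P(E) = 0.247·0.244 + 0.731·0.756 = 0.060268 + 0.55264 = 0.61290.
By Bayes' theorem, P(H|E) = 0.060268 / 0.61290 = 0.0983. Hence P(¬H|E) = 1 − 0.0983 = 0.9017.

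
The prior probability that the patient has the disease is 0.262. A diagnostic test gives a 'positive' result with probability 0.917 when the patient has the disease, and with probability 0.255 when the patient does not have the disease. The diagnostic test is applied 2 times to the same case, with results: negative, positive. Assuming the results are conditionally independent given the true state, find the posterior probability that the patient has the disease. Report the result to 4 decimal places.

With H the event that the patient has the disease, the joint likelihood of the observed sequence is P(data|H) = 0.083·0.917 = 0.076111 and P(data|¬H) = 0.745·0.255 = 0.18998.
Bayes: P(H|data) = 0.262·0.076111 / (0.262·0.076111 + 0.738·0.18998) = 0.019941/0.16014 = 0.1245.

Posterior P(H) ≈ 0.1245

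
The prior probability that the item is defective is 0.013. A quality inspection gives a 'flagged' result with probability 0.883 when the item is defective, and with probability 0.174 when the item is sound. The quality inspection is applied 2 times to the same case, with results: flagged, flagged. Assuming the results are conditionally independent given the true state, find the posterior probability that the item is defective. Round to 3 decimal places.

With H the event that the item is defective, the joint likelihood of the observed sequence is P(data|H) = 0.883·0.883 = 0.77969 and P(data|¬H) = 0.174·0.174 = 0.030276.
Bayes: P(H|data) = 0.013·0.77969 / (0.013·0.77969 + 0.987·0.030276) = 0.010136/0.040018 = 0.2533.

Posterior P(H) ≈ 0.253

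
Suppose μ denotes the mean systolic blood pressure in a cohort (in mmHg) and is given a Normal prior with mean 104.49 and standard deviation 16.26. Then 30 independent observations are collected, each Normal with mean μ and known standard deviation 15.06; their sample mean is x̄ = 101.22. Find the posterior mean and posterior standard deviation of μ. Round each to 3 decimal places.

Posterior mean ≈ 101.311; posterior SD ≈ 2.711

With known σ, the Normal prior is conjugate. Weight on the data is w = (n/σ²)/(n/σ² + 1/τ₀²) = 0.132273/(0.132273+0.00378233) = 0.97220.
Posterior mean = w·x̄ + (1−w)·μ₀ = 0.97220·101.22 + 0.027800·104.49 = 101.311. Posterior variance = 1/(0.132273+0.00378233) = 7.34995, so SD = 2.711.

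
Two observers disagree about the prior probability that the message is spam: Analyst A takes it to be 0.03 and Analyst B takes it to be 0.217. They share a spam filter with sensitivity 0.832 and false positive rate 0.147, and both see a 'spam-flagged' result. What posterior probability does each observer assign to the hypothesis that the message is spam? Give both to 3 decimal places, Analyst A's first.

P('+'|H) = 0.832, P('+'|¬H) = 0.147.
Analyst A: numerator 0.832·0.03 = 0.024960; evidence = 0.024960+0.147·0.97 = 0.16755; posterior = 0.149.
Analyst B: numerator 0.832·0.217 = 0.18054; evidence = 0.18054+0.147·0.783 = 0.29564; posterior = 0.611.

Analyst A: 0.149; Analyst B: 0.611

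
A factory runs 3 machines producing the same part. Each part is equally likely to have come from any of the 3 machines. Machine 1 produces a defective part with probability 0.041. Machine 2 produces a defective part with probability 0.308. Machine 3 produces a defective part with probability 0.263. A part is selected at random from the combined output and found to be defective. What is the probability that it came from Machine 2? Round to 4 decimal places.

Posterior probability ≈ 0.5033

P(defective|M1) = 0.041; P(defective|M2) = 0.308; P(defective|M3) = 0.263.
Prior × likelihood for each source: 0.333333·0.041=0.01367, 0.333333·0.308=0.1027, 0.333333·0.263=0.08767. Summing gives P(defective) = 0.20400.
P(Machine 2 | defective) = 0.1027 / 0.20400 = 0.5033.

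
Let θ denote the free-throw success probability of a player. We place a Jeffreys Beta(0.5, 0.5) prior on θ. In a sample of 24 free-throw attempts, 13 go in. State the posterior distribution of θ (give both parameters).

Posterior: Beta(13.5, 11.5)

The binomial likelihood is conjugate to the Beta prior: with 13 successes and 11 failures, the posterior is Beta(0.5+13, 0.5+11) = Beta(13.5, 11.5).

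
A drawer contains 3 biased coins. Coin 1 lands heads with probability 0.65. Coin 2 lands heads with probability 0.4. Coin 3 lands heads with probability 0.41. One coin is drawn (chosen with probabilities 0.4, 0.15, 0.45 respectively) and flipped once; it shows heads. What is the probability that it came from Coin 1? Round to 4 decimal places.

Posterior probability ≈ 0.5154

P(heads|C1) = 0.65; P(heads|C2) = 0.4; P(heads|C3) = 0.41.
Prior × likelihood for each source: 0.4·0.65=0.2600, 0.15·0.4=0.06000, 0.45·0.41=0.1845. Summing gives P(heads) = 0.50450.
P(Coin 1 | heads) = 0.2600 / 0.50450 = 0.5154.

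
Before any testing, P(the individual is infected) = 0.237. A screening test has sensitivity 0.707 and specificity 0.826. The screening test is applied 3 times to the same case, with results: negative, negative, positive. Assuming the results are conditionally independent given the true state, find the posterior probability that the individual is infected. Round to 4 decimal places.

Posterior P(H) ≈ 0.1370

With H the event that the individual is infected, the joint likelihood of the observed sequence is P(data|H) = 0.293·0.293·0.707 = 0.060695 and P(data|¬H) = 0.826·0.826·0.174 = 0.11872.
Bayes: P(H|data) = 0.237·0.060695 / (0.237·0.060695 + 0.763·0.11872) = 0.014385/0.10497 = 0.1370.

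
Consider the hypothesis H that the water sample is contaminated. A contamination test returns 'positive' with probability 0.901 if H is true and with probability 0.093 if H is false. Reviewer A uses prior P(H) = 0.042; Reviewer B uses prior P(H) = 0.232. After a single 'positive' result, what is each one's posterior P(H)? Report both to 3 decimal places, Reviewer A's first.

Reviewer A: 0.298; Reviewer B: 0.745

The likelihood ratio for a 'positive' result is 0.901/0.093 = 9.6882.
Reviewer A: prior odds 0.042/0.958 = 0.043841; posterior odds 0.42474; posterior probability 0.298.
Reviewer B: prior odds 0.232/0.768 = 0.30208; posterior odds 2.9266; posterior probability 0.745.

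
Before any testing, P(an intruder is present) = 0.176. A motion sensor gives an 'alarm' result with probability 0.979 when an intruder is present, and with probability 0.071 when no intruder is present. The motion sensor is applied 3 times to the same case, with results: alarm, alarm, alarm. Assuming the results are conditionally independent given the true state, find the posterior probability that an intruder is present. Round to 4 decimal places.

Posterior P(H) ≈ 0.9982

With H the event that an intruder is present, the joint likelihood of the observed sequence is P(data|H) = 0.979·0.979·0.979 = 0.93831 and P(data|¬H) = 0.071·0.071·0.071 = 0.00035791.
Bayes: P(H|data) = 0.176·0.93831 / (0.176·0.93831 + 0.824·0.00035791) = 0.16514/0.16544 = 0.9982.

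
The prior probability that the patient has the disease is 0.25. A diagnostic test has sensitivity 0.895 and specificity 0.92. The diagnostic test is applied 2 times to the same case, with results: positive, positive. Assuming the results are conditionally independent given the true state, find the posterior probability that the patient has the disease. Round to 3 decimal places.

Let H be the event that the patient has the disease; start with P(H) = 0.25. P('positive'|H) = 0.895, P('positive'|¬H) = 0.08.
Update on result 1 ('positive'): P(H) ← 0.895·0.2500 / (0.895·0.2500 + 0.08·0.7500) = 0.22375/0.28375 = 0.7885.
Update on result 2 ('positive'): P(H) ← 0.895·0.7885 / (0.895·0.7885 + 0.08·0.2115) = 0.70575/0.72267 = 0.9766.

Posterior P(H) ≈ 0.977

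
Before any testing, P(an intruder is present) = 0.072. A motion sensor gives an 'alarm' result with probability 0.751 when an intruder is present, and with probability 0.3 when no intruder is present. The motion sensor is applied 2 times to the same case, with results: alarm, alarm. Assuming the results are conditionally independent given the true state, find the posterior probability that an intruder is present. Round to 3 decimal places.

Posterior P(H) ≈ 0.327

With H the event that an intruder is present, the joint likelihood of the observed sequence is P(data|H) = 0.751·0.751 = 0.56400 and P(data|¬H) = 0.3·0.3 = 0.090000.
Bayes: P(H|data) = 0.072·0.56400 / (0.072·0.56400 + 0.928·0.090000) = 0.040608/0.12413 = 0.3271.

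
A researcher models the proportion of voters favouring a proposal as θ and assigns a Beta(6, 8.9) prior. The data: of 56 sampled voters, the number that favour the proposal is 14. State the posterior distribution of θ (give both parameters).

Observing 14 successes and 42 failures updates Beta(6, 8.9) by adding the success and failure counts to the two shape parameters: α = 6+14 = 20, β = 8.9+42 = 50.9.

Posterior: Beta(20, 50.9)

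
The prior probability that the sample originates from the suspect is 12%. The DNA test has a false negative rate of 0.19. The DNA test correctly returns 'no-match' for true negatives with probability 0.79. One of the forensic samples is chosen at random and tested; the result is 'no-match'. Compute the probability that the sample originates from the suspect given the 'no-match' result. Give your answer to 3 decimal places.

Let H be the event that the sample originates from the suspect. P(H) = 0.12, so P(¬H) = 0.88. With E the 'no-match' result, P(E|H) = 0.19 and P(E|¬H) = 0.79.
P(E) = 0.19·0.12 + 0.79·0.88 = 0.022800 + 0.69520 = 0.71800.
By Bayes' theorem, P(H|E) = 0.022800 / 0.71800 = 0.032.

P(H | E) ≈ 0.032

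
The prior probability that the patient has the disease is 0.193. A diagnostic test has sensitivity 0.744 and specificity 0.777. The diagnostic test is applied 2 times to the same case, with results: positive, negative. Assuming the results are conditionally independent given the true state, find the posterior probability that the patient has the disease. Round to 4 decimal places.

Let H be the event that the patient has the disease; start with P(H) = 0.193. P('positive'|H) = 0.744, P('positive'|¬H) = 0.223.
Update on result 1 ('positive'): P(H) ← 0.744·0.1930 / (0.744·0.1930 + 0.223·0.8070) = 0.14359/0.32355 = 0.4438.
Update on result 2 ('negative'): P(H) ← 0.256·0.4438 / (0.256·0.4438 + 0.777·0.5562) = 0.11361/0.54578 = 0.2082.

Posterior P(H) ≈ 0.2082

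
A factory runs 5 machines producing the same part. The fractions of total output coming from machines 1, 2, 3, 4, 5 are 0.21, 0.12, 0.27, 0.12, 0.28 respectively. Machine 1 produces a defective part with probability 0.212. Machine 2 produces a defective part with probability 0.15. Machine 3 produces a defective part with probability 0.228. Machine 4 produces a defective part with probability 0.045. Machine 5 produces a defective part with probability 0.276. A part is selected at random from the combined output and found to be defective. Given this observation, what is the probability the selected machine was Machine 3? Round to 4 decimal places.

Posterior probability ≈ 0.2977

P(defective|M1) = 0.212; P(defective|M2) = 0.15; P(defective|M3) = 0.228; P(defective|M4) = 0.045; P(defective|M5) = 0.276.
Prior × likelihood for each source: 0.21·0.212=0.04452, 0.12·0.15=0.01800, 0.27·0.228=0.06156, 0.12·0.045=0.005400, 0.28·0.276=0.07728. Summing gives P(defective) = 0.20676.
P(Machine 3 | defective) = 0.06156 / 0.20676 = 0.2977.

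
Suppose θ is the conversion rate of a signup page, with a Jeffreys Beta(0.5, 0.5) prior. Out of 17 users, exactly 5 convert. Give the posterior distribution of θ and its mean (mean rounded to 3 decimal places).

Observing 5 successes and 12 failures updates Beta(0.5, 0.5) by adding the success and failure counts to the two shape parameters: α = 0.5+5 = 5.5, β = 0.5+12 = 12.5.
Posterior mean = α/(α+β) = 5.5/18 = 0.306.

Posterior: Beta(5.5, 12.5); mean ≈ 0.306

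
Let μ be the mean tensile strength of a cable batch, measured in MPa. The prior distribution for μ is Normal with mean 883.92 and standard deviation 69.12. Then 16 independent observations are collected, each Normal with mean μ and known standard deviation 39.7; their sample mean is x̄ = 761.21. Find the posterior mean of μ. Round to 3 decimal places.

Prior precision 1/τ₀² = 1/69.12² = 0.00020931; data precision n/σ² = 16/39.7² = 0.0101517.
Posterior precision = 0.00020931 + 0.0101517 = 0.0103610.
Posterior mean = (0.00020931·883.92 + 0.0101517·761.21) / 0.0103610 = 763.689.

Posterior mean ≈ 763.689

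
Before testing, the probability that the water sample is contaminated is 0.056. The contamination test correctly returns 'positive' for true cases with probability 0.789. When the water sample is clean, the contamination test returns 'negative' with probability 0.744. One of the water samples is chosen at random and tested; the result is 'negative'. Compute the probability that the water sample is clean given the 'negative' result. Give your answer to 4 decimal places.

P(¬H | E) ≈ 0.9835

Write H for 'the water sample is contaminated'. Prior odds H:¬H = 0.056/0.944 = 0.059322. For the 'negative' outcome, the likelihood ratio is 0.211/0.744 = 0.28360.
Posterior odds = 0.059322 × 0.28360 = 0.016824, so P(H|E) = 0.016824/(1+0.016824) = 0.0165. Then P(¬H|E) = 1 − 0.0165 = 0.9835.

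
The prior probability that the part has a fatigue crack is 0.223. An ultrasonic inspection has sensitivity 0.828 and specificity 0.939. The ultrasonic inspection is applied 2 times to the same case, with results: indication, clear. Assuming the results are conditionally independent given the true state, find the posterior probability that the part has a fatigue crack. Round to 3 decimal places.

Posterior P(H) ≈ 0.416

Let H be the event that the part has a fatigue crack; start with P(H) = 0.223. P('indication'|H) = 0.828, P('indication'|¬H) = 0.061.
Update on result 1 ('indication'): P(H) ← 0.828·0.2230 / (0.828·0.2230 + 0.061·0.7770) = 0.18464/0.23204 = 0.7957.
Update on result 2 ('clear'): P(H) ← 0.172·0.7957 / (0.172·0.7957 + 0.939·0.2043) = 0.13687/0.32867 = 0.4164.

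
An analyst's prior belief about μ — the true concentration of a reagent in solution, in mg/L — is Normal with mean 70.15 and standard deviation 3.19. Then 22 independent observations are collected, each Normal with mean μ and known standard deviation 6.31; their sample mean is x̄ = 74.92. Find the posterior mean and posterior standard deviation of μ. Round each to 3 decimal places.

Prior precision 1/τ₀² = 1/3.19² = 0.0982695; data precision n/σ² = 22/6.31² = 0.552540.
Posterior precision = 0.0982695 + 0.552540 = 0.650810, giving posterior SD = 1/√0.650810 = 1.240.
Posterior mean = (0.0982695·70.15 + 0.552540·74.92) / 0.650810 = 74.200.

Posterior mean ≈ 74.200; posterior SD ≈ 1.240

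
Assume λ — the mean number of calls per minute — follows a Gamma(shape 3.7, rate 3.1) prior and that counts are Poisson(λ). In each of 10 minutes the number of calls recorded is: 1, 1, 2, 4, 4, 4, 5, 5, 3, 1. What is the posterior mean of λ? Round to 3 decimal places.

The Poisson likelihood adds the total count to the shape and the number of exposure periods to the rate. Here ∑xᵢ = 30 and n = 10, so shape 3.7→33.7 and rate 3.1→13.1.
Posterior mean = shape/rate = 33.7/13.1 = 2.573.

Posterior mean ≈ 2.573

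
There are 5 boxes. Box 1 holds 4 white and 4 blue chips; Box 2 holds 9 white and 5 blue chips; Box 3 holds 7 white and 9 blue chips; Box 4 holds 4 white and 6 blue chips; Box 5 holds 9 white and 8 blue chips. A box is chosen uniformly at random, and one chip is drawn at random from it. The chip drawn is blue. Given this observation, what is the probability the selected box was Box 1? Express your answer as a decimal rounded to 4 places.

Tabulate prior·likelihood by source: [1] prior 0.2, lik 0.5, product 0.1000; [2] prior 0.2, lik 0.3571, product 0.07143; [3] prior 0.2, lik 0.5625, product 0.1125; [4] prior 0.2, lik 0.6, product 0.1200; [5] prior 0.2, lik 0.4706, product 0.09412.
Normalizing constant = 0.49805; the posterior for Box 1 is its product over the sum, 0.1000/0.49805 = 0.2008.

Posterior probability ≈ 0.2008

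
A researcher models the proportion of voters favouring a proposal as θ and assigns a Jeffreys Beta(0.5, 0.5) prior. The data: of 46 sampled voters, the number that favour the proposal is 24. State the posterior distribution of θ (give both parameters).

The binomial likelihood is conjugate to the Beta prior: with 24 successes and 22 failures, the posterior is Beta(0.5+24, 0.5+22) = Beta(24.5, 22.5).

Posterior: Beta(24.5, 22.5)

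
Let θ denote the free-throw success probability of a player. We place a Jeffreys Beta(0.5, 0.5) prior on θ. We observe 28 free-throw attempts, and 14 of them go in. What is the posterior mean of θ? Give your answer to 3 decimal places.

Observing 14 successes and 14 failures updates Beta(0.5, 0.5) by adding the success and failure counts to the two shape parameters: α = 0.5+14 = 14.5, β = 0.5+14 = 14.5.
Posterior mean = α/(α+β) = 14.5/29 = 0.500.

Posterior mean ≈ 0.500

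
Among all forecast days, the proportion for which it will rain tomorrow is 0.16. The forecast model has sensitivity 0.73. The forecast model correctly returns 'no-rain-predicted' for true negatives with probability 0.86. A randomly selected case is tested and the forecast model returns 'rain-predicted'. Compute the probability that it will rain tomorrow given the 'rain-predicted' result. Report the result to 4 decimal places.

P(H | E) ≈ 0.4983

Write H for 'it will rain tomorrow'. Prior odds H:¬H = 0.16/0.84 = 0.19048. For the 'rain-predicted' outcome, the likelihood ratio is 0.73/0.14 = 5.2143.
Posterior odds = 0.19048 × 5.2143 = 0.99320, so P(H|E) = 0.99320/(1+0.99320) = 0.4983.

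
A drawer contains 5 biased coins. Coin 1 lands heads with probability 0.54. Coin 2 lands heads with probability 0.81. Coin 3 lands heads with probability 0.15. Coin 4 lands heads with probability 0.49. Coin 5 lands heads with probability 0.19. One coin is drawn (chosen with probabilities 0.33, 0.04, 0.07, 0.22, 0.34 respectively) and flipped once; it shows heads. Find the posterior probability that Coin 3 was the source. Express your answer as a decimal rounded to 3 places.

Posterior probability ≈ 0.027

Tabulate prior·likelihood by source: [1] prior 0.33, lik 0.54, product 0.1782; [2] prior 0.04, lik 0.81, product 0.03240; [3] prior 0.07, lik 0.15, product 0.01050; [4] prior 0.22, lik 0.49, product 0.1078; [5] prior 0.34, lik 0.19, product 0.06460.
Normalizing constant = 0.39350; the posterior for Coin 3 is its product over the sum, 0.01050/0.39350 = 0.027.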